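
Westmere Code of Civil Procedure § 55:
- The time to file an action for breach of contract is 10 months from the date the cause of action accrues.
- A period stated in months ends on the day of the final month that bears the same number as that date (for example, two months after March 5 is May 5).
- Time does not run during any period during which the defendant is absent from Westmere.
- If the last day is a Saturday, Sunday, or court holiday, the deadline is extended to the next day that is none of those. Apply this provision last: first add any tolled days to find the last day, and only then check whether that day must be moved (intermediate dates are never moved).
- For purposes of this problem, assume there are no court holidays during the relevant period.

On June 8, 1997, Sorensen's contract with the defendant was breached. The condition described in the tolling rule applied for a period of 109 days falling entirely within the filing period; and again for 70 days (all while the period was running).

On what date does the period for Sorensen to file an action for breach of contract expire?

October 5, 1998

10 months after June 8, 1997 is April 8, 1998.
Tolling adds 109 days: April 8, 1998 + 109 days = July 26, 1998.
Tolling adds 70 days: July 26, 1998 + 70 days = October 4, 1998.
October 4, 1998 is Sunday. The next qualifying day is October 5, 1998.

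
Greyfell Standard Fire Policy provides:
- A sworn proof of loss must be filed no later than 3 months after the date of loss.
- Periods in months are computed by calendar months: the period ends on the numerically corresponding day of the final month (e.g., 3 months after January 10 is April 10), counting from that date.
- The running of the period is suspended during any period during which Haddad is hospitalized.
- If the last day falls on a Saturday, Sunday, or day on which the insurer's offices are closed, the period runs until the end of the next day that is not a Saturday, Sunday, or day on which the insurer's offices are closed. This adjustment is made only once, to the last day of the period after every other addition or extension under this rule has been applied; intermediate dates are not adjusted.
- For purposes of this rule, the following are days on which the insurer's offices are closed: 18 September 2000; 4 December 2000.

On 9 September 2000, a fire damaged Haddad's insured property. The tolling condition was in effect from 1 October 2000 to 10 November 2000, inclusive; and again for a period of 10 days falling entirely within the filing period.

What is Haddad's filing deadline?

3 months after 9 September 2000 is December 9, 2000.
From October 1, 2000 through November 10, 2000 inclusive is 41 days; tolling adds 41 days: December 9, 2000 + 41 days = January 19, 2001.
Tolling adds 10 days: January 19, 2001 + 10 days = January 29, 2001.
January 29, 2001 is a Monday and not a day on which the insurer's offices are closed, so no extension applies.

January 29, 2001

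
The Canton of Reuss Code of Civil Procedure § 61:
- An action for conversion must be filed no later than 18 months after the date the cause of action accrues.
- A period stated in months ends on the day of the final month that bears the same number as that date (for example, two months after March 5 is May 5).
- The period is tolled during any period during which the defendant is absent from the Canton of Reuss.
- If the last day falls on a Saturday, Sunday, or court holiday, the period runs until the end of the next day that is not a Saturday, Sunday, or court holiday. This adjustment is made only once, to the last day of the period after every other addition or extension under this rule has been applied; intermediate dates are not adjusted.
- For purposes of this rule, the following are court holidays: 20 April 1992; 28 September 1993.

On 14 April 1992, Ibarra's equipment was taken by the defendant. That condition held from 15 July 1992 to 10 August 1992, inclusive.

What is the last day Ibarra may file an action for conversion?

18 months after 14 April 1992 is October 14, 1993.
From July 15, 1992 through August 10, 1992 inclusive is 27 days; tolling adds 27 days: October 14, 1993 + 27 days = November 10, 1993.
November 10, 1993 is a Wednesday and not a court holiday, so no extension applies.

November 10, 1993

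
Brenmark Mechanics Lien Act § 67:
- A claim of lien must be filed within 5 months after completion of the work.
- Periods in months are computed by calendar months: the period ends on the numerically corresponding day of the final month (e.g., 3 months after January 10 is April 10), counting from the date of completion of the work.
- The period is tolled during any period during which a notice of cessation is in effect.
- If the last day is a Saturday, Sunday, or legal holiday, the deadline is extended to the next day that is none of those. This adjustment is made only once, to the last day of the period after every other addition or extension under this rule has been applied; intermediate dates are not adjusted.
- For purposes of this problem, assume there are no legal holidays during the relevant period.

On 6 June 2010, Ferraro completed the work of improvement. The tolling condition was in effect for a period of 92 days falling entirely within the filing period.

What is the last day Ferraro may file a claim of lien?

February 7, 2011

5 months after 6 June 2010 is November 6, 2010.
Tolling adds 92 days: November 6, 2010 + 92 days = February 6, 2011.
February 6, 2011 is Sunday. The next qualifying day is February 7, 2011.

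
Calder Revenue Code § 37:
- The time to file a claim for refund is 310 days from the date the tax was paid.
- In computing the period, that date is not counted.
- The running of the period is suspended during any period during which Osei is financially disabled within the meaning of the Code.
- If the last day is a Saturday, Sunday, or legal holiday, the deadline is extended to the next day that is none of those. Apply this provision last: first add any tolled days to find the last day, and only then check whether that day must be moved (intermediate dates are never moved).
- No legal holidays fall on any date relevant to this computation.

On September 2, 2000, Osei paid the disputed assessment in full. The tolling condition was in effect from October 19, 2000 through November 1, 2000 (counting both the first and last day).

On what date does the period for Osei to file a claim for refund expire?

310 days after September 2, 2000 is July 9, 2001.
From October 19, 2000 through November 1, 2000 inclusive is 14 days; tolling adds 14 days: July 9, 2001 + 14 days = July 23, 2001.
July 23, 2001 is a Monday and not a legal holiday, so no extension applies.

July 23, 2001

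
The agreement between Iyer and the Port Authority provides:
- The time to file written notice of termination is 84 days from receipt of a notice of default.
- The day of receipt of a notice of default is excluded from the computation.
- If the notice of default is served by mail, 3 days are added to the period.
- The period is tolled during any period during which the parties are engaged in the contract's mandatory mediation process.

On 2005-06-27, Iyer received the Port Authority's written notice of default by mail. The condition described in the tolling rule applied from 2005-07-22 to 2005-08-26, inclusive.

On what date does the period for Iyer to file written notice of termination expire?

October 28, 2005

84 days after 2005-06-27 is September 19, 2005.
Service was by mail, adding 3 days: September 19, 2005 + 3 days = September 22, 2005.
From July 22, 2005 through August 26, 2005 inclusive is 36 days; tolling adds 36 days: September 22, 2005 + 36 days = October 28, 2005.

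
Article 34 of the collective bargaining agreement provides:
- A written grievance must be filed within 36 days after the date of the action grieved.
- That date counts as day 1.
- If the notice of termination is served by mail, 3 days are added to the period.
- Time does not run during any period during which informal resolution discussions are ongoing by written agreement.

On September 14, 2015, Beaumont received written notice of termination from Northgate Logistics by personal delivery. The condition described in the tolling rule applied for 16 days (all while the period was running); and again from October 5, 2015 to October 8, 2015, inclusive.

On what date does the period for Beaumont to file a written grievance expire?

November 8, 2015

Counting September 14, 2015 as day 1, day 36 is October 19, 2015.
Service was not by mail, so no mail extension applies.
Tolling adds 16 days: October 19, 2015 + 16 days = November 4, 2015.
From October 5, 2015 through October 8, 2015 inclusive is 4 days; tolling adds 4 days: November 4, 2015 + 4 days = November 8, 2015.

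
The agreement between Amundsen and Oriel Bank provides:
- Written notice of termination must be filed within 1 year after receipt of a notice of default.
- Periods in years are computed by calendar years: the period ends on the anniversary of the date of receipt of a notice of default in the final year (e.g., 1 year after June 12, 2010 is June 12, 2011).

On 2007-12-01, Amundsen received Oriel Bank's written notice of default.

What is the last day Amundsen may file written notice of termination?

1 year after 2007-12-01 is December 1, 2008.

December 1, 2008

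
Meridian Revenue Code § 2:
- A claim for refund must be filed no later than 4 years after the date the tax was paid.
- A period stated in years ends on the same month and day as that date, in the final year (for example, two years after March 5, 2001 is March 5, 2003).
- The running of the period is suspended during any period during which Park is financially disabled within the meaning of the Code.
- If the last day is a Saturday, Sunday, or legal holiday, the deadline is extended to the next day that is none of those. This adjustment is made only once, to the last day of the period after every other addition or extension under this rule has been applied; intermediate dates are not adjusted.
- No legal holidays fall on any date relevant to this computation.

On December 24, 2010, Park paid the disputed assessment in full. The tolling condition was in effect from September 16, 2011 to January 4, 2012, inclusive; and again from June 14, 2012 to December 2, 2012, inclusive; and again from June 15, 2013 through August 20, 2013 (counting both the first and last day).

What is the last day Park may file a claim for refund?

4 years after December 24, 2010 is December 24, 2014.
From September 16, 2011 through January 4, 2012 inclusive is 111 days; tolling adds 111 days: December 24, 2014 + 111 days = April 14, 2015.
From June 14, 2012 through December 2, 2012 inclusive is 172 days; tolling adds 172 days: April 14, 2015 + 172 days = October 3, 2015.
From June 15, 2013 through August 20, 2013 inclusive is 67 days; tolling adds 67 days: October 3, 2015 + 67 days = December 9, 2015.
December 9, 2015 is a Wednesday and not a legal holiday, so no extension applies.

December 9, 2015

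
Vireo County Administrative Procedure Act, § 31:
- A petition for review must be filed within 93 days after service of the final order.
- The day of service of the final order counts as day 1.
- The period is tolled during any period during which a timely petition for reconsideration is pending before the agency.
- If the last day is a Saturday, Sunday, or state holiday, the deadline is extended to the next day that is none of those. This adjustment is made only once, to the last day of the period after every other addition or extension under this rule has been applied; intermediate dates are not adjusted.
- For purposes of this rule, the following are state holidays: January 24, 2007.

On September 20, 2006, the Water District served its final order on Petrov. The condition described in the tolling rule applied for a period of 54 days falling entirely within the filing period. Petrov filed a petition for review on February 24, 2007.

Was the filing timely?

Counting September 20, 2006 as day 1, day 93 is December 21, 2006.
Tolling adds 54 days: December 21, 2006 + 54 days = February 13, 2007.
February 13, 2007 is a Tuesday and not a state holiday, so no extension applies.
The deadline is February 13, 2007; the filing on February 24, 2007 is after that date.

No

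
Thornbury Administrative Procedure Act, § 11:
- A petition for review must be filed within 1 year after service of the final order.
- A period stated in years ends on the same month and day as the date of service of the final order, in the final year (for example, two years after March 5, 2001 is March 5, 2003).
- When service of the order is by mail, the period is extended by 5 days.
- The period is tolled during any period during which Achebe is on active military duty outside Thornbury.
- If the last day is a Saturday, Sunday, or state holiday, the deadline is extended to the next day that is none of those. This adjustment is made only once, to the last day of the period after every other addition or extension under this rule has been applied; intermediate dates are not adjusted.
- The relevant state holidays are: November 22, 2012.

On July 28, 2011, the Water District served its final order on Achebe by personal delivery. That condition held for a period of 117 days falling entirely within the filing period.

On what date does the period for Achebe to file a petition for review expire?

1 year after July 28, 2011 is July 28, 2012.
Service was not by mail, so no mail extension applies.
Tolling adds 117 days: July 28, 2012 + 117 days = November 22, 2012.
November 22, 2012 is a listed holiday. The next qualifying day is November 23, 2012.

November 23, 2012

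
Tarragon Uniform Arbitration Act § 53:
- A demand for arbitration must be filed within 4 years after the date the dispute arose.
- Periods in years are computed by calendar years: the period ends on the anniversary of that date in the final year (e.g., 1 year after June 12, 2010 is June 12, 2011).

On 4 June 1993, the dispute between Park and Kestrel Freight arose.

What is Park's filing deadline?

June 4, 1997

4 years after 4 June 1993 is June 4, 1997.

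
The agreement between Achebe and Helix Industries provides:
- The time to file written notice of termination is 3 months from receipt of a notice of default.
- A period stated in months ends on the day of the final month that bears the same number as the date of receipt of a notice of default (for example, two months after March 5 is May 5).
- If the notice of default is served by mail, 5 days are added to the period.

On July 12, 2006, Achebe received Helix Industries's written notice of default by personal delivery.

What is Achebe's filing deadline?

October 12, 2006

3 months after July 12, 2006 is October 12, 2006.
Service was not by mail, so no mail extension applies.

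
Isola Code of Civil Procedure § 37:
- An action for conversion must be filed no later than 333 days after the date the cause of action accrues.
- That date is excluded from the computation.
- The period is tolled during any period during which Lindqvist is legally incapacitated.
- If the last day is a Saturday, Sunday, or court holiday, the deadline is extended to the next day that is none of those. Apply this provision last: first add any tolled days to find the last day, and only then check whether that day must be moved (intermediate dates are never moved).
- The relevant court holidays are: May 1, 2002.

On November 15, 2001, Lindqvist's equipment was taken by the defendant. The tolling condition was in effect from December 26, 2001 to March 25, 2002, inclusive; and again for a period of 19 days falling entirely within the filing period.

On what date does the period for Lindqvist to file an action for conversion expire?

333 days after November 15, 2001 is October 14, 2002.
From December 26, 2001 through March 25, 2002 inclusive is 90 days; tolling adds 90 days: October 14, 2002 + 90 days = January 12, 2003.
Tolling adds 19 days: January 12, 2003 + 19 days = January 31, 2003.
January 31, 2003 is a Friday and not a court holiday, so no extension applies.

January 31, 2003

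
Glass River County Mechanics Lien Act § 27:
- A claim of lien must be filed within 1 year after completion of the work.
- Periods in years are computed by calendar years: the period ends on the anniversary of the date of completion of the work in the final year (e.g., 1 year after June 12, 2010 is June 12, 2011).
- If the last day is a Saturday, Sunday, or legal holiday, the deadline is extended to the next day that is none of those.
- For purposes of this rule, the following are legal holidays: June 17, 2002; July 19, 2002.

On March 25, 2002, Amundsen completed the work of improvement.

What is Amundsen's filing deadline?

March 25, 2003

1 year after March 25, 2002 is March 25, 2003.
March 25, 2003 is a Tuesday and not a legal holiday, so no extension applies.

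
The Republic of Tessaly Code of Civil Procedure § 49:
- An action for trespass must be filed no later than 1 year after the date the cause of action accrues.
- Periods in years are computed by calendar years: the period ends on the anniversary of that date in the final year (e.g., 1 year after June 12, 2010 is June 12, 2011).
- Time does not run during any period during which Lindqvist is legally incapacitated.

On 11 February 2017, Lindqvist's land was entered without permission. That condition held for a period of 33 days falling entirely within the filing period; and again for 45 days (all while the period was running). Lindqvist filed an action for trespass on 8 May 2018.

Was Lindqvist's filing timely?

No

1 year after 11 February 2017 is February 11, 2018.
Tolling adds 33 days: February 11, 2018 + 33 days = March 16, 2018.
Tolling adds 45 days: March 16, 2018 + 45 days = April 30, 2018.
The deadline is April 30, 2018; the filing on May 8, 2018 is after that date.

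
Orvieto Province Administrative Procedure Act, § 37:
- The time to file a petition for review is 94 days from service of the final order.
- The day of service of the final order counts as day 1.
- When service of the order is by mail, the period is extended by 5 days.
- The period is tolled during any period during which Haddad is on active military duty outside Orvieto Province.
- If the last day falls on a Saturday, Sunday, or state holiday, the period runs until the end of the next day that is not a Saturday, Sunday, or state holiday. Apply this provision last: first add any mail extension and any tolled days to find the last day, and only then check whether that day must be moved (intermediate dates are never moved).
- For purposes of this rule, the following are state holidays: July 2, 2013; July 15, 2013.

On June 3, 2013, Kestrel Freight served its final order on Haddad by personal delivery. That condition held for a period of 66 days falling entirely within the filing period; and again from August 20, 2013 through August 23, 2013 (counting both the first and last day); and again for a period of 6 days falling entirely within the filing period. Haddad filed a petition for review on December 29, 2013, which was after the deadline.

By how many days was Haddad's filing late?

Counting June 3, 2013 as day 1, day 94 is September 4, 2013.
Service was not by mail, so no mail extension applies.
Tolling adds 66 days: September 4, 2013 + 66 days = November 9, 2013.
From August 20, 2013 through August 23, 2013 inclusive is 4 days; tolling adds 4 days: November 9, 2013 + 4 days = November 13, 2013.
Tolling adds 6 days: November 13, 2013 + 6 days = November 19, 2013.
November 19, 2013 is a Tuesday and not a state holiday, so no extension applies.
The deadline is November 19, 2013; from November 19, 2013 to December 29, 2013 is 40 days.

40 days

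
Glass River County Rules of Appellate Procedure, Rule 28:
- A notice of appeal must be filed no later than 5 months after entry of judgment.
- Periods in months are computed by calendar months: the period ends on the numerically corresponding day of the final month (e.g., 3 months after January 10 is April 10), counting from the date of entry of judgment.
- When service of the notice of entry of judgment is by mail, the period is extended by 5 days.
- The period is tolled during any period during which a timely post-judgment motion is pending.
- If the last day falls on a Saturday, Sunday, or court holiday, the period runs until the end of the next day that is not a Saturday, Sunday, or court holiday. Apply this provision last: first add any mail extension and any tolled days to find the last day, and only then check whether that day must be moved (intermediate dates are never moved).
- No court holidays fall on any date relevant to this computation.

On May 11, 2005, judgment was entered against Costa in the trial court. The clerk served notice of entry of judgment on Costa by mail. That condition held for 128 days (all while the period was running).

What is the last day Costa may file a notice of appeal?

February 21, 2006

5 months after May 11, 2005 is October 11, 2005.
Service was by mail, adding 5 days: October 11, 2005 + 5 days = October 16, 2005.
Tolling adds 128 days: October 16, 2005 + 128 days = February 21, 2006.
February 21, 2006 is a Tuesday and not a court holiday, so no extension applies.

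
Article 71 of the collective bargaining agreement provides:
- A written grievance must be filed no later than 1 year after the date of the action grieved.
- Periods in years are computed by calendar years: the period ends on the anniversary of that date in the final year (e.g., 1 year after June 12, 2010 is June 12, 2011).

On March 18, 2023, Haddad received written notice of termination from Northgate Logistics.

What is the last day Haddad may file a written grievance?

1 year after March 18, 2023 is March 18, 2024.

March 18, 2024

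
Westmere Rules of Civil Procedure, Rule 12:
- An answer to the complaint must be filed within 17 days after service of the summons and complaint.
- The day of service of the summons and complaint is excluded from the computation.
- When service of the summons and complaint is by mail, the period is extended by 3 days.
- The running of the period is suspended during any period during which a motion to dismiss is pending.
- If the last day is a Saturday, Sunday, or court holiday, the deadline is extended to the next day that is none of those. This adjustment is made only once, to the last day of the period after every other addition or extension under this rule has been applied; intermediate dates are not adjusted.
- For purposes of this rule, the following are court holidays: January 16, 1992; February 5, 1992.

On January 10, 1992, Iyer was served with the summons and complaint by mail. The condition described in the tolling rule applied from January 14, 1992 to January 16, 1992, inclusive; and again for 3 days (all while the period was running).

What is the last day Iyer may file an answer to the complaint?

February 6, 1992

17 days after January 10, 1992 is January 27, 1992.
Service was by mail, adding 3 days: January 27, 1992 + 3 days = January 30, 1992.
From January 14, 1992 through January 16, 1992 inclusive is 3 days; tolling adds 3 days: January 30, 1992 + 3 days = February 2, 1992.
Tolling adds 3 days: February 2, 1992 + 3 days = February 5, 1992.
February 5, 1992 is a listed holiday. The next qualifying day is February 6, 1992.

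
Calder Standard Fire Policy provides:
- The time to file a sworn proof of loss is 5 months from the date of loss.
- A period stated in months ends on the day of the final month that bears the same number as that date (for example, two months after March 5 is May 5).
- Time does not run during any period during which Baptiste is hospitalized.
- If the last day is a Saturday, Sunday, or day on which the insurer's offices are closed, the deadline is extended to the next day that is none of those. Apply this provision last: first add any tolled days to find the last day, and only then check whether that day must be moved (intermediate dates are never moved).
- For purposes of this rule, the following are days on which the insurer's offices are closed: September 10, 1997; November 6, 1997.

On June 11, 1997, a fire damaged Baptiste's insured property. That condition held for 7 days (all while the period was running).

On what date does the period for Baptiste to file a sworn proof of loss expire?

November 18, 1997

5 months after June 11, 1997 is November 11, 1997.
Tolling adds 7 days: November 11, 1997 + 7 days = November 18, 1997.
November 18, 1997 is a Tuesday and not a day on which the insurer's offices are closed, so no extension applies.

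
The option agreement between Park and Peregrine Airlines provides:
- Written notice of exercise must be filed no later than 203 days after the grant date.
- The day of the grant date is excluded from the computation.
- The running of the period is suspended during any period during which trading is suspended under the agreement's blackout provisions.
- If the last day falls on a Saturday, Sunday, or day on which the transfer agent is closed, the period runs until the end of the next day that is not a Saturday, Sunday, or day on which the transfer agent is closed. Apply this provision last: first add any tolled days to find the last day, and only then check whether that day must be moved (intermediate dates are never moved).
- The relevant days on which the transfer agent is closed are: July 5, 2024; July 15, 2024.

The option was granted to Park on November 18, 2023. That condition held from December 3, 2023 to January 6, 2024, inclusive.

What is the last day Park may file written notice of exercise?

203 days after November 18, 2023 is June 8, 2024.
From December 3, 2023 through January 6, 2024 inclusive is 35 days; tolling adds 35 days: June 8, 2024 + 35 days = July 13, 2024.
July 13, 2024 is Saturday; July 14, 2024 is Sunday; July 15, 2024 is a listed holiday. The next qualifying day is July 16, 2024.

July 16, 2024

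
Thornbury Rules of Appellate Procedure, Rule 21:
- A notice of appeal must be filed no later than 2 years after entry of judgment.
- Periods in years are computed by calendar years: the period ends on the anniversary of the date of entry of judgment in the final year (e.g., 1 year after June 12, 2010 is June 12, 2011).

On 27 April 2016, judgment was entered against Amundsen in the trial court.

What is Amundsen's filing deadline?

April 27, 2018

2 years after 27 April 2016 is April 27, 2018.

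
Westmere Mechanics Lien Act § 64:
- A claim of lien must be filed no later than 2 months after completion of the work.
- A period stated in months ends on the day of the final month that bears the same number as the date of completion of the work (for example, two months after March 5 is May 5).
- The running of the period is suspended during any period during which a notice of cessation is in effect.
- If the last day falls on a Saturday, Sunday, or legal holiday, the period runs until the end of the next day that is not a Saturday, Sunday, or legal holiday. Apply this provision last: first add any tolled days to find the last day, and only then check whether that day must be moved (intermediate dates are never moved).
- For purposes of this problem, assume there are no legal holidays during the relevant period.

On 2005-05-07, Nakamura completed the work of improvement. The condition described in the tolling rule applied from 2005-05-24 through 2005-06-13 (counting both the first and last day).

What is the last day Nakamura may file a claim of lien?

July 28, 2005

2 months after 2005-05-07 is July 7, 2005.
From May 24, 2005 through June 13, 2005 inclusive is 21 days; tolling adds 21 days: July 7, 2005 + 21 days = July 28, 2005.
July 28, 2005 is a Thursday and not a legal holiday, so no extension applies.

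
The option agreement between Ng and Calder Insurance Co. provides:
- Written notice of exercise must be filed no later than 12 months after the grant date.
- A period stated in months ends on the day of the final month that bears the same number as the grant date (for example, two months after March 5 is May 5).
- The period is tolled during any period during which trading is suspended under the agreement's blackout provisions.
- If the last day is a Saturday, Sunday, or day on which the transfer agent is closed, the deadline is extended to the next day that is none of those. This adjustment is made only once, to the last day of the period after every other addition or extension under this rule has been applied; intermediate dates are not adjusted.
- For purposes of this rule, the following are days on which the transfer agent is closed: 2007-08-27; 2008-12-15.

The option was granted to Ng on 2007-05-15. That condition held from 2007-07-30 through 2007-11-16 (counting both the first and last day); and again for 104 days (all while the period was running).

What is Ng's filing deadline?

December 16, 2008

12 months after 2007-05-15 is May 15, 2008.
From July 30, 2007 through November 16, 2007 inclusive is 110 days; tolling adds 110 days: May 15, 2008 + 110 days = September 2, 2008.
Tolling adds 104 days: September 2, 2008 + 104 days = December 15, 2008.
December 15, 2008 is a listed holiday. The next qualifying day is December 16, 2008.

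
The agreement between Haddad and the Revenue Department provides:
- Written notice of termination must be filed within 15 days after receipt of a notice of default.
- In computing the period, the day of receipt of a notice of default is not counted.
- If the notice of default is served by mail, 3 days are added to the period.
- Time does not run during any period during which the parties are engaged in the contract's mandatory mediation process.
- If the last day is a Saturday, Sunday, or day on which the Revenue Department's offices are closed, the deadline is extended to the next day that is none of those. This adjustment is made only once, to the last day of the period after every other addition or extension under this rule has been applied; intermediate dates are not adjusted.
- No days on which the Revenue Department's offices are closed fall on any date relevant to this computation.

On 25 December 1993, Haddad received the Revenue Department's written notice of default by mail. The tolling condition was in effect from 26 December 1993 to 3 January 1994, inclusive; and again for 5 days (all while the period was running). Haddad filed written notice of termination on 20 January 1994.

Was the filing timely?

15 days after 25 December 1993 is January 9, 1994.
Service was by mail, adding 3 days: January 9, 1994 + 3 days = January 12, 1994.
From December 26, 1993 through January 3, 1994 inclusive is 9 days; tolling adds 9 days: January 12, 1994 + 9 days = January 21, 1994.
Tolling adds 5 days: January 21, 1994 + 5 days = January 26, 1994.
January 26, 1994 is a Wednesday and not a day on which the Revenue Department's offices are closed, so no extension applies.
The deadline is January 26, 1994; the filing on January 20, 1994 is on or before that date.

Yes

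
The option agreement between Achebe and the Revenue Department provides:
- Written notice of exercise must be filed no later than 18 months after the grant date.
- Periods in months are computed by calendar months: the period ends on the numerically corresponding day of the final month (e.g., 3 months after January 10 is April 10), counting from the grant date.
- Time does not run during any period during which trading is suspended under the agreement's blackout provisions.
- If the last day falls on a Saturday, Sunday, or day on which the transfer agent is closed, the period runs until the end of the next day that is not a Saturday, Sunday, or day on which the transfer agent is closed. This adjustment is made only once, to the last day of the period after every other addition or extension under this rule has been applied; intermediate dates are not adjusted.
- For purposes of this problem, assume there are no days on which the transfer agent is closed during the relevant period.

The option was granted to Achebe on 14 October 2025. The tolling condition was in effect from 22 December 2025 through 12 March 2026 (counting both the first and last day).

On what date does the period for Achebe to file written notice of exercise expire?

July 5, 2027

18 months after 14 October 2025 is April 14, 2027.
From December 22, 2025 through March 12, 2026 inclusive is 81 days; tolling adds 81 days: April 14, 2027 + 81 days = July 4, 2027.
July 4, 2027 is Sunday. The next qualifying day is July 5, 2027.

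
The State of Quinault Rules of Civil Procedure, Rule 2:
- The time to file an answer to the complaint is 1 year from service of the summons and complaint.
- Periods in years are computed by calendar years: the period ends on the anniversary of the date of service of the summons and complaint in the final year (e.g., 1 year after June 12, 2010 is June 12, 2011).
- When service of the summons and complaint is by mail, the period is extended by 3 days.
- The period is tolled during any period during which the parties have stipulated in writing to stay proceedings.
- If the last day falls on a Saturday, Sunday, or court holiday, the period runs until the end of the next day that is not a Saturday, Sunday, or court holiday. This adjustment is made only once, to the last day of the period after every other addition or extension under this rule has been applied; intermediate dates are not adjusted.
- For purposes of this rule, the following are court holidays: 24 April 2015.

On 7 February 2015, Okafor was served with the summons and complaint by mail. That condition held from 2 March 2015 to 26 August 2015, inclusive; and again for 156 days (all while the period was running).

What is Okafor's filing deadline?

January 9, 2017

1 year after 7 February 2015 is February 7, 2016.
Service was by mail, adding 3 days: February 7, 2016 + 3 days = February 10, 2016.
From March 2, 2015 through August 26, 2015 inclusive is 178 days; tolling adds 178 days: February 10, 2016 + 178 days = August 6, 2016.
Tolling adds 156 days: August 6, 2016 + 156 days = January 9, 2017.
January 9, 2017 is a Monday and not a court holiday, so no extension applies.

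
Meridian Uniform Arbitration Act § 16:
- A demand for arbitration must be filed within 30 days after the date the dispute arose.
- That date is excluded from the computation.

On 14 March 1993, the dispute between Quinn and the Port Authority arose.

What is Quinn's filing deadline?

30 days after 14 March 1993 is April 13, 1993.

April 13, 1993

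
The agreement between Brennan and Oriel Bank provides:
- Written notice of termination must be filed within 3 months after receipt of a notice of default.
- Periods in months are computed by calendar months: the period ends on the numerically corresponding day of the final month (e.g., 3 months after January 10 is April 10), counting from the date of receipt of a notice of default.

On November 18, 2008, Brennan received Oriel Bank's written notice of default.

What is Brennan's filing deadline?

February 18, 2009

3 months after November 18, 2008 is February 18, 2009.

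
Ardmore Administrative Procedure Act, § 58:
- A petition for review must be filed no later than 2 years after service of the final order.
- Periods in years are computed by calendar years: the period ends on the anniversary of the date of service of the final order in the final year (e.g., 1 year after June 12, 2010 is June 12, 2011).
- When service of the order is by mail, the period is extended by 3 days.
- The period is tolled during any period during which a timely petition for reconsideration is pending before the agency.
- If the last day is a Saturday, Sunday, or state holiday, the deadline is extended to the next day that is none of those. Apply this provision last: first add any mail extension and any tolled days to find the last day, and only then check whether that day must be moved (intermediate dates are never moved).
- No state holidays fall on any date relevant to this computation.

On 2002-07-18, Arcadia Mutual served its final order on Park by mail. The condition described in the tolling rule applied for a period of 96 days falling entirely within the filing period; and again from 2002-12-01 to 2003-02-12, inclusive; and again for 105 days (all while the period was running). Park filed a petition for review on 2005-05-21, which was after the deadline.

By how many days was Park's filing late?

29 days

2 years after 2002-07-18 is July 18, 2004.
Service was by mail, adding 3 days: July 18, 2004 + 3 days = July 21, 2004.
Tolling adds 96 days: July 21, 2004 + 96 days = October 25, 2004.
From December 1, 2002 through February 12, 2003 inclusive is 74 days; tolling adds 74 days: October 25, 2004 + 74 days = January 7, 2005.
Tolling adds 105 days: January 7, 2005 + 105 days = April 22, 2005.
April 22, 2005 is a Friday and not a state holiday, so no extension applies.
The deadline is April 22, 2005; from April 22, 2005 to May 21, 2005 is 29 days.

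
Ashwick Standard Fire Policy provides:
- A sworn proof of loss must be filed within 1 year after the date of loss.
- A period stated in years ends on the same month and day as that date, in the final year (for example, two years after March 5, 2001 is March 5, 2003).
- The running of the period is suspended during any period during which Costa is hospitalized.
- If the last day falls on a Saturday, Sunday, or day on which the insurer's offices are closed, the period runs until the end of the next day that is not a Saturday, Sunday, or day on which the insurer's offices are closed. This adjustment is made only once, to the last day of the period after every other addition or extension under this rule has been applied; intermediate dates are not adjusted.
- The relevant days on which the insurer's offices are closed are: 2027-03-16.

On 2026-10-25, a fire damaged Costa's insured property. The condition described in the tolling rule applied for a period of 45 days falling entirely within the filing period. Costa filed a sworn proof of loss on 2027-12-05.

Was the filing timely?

1 year after 2026-10-25 is October 25, 2027.
Tolling adds 45 days: October 25, 2027 + 45 days = December 9, 2027.
December 9, 2027 is a Thursday and not a day on which the insurer's offices are closed, so no extension applies.
The deadline is December 9, 2027; the filing on December 5, 2027 is on or before that date.

Yes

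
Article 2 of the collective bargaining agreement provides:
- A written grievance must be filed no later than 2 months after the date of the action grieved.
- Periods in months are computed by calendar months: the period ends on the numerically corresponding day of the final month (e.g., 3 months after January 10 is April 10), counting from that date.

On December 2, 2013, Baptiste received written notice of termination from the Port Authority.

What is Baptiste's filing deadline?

February 2, 2014

2 months after December 2, 2013 is February 2, 2014.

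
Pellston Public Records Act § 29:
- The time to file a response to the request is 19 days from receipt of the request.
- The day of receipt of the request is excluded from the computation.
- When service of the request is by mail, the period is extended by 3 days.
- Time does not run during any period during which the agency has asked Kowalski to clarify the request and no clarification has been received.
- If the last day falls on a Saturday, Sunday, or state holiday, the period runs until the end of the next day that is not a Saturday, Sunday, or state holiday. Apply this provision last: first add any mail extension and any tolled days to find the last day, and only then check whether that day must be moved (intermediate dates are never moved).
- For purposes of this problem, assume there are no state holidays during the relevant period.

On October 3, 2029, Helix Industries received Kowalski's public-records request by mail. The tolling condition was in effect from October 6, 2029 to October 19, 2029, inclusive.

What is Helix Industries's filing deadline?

19 days after October 3, 2029 is October 22, 2029.
Service was by mail, adding 3 days: October 22, 2029 + 3 days = October 25, 2029.
From October 6, 2029 through October 19, 2029 inclusive is 14 days; tolling adds 14 days: October 25, 2029 + 14 days = November 8, 2029.
November 8, 2029 is a Thursday and not a state holiday, so no extension applies.

November 8, 2029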